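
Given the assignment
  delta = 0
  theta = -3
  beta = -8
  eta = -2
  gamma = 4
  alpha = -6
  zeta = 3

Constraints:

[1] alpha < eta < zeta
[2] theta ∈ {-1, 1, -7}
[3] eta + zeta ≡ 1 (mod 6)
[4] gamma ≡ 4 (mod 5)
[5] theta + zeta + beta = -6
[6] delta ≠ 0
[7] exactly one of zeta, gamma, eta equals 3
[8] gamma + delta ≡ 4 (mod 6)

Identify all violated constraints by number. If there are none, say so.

Constraints 2, 5, 6 are violated.

[1] values -6 < -2 < 3  holds
[2] theta = -3 is not in {-1, 1, -7}  fails
[3] eta + zeta = 1; 1 mod 6 = 1  holds
[4] 4 mod 5 = 4  holds
[5] theta + zeta + beta = -3 + 3 + (-8) = -8, not -6  fails
[6] delta = 0, but 0 is required to differ  fails
[7] zeta=3, gamma=4, eta=-2; 1 of them equals 3  holds
[8] gamma + delta = 4; 4 mod 6 = 4  holds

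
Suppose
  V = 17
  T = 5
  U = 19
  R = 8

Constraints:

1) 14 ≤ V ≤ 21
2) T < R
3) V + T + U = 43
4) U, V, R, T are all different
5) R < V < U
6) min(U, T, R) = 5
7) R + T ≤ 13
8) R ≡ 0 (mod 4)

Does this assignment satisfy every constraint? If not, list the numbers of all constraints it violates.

1) V = 17 lies in [14, 21] — satisfied.
2) T = 5, R = 8; 5 < 8 — satisfied.
3) V + T + U = 17 + 5 + 19 = 41, not 43 — violated.
4) values 19, 17, 8, 5 are pairwise distinct — satisfied.
5) values 8 < 17 < 19 — satisfied.
6) min(19, 5, 8) = 5 — satisfied.
7) R + T = 8 + 5 = 13; 13 ≤ 13 — satisfied.
8) 8 mod 4 = 0 — satisfied.

Violated: 3.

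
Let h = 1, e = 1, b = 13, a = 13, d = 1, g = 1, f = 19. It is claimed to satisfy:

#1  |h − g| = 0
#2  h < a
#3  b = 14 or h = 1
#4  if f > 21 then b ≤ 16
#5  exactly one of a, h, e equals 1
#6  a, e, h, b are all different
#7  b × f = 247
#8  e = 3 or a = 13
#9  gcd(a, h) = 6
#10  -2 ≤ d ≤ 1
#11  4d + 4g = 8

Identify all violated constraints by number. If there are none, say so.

#1 |1 − 1| = 0  OK
#2 h = 1, a = 13; 1 < 13  OK
#3 b = 13 ≠ 14, but h = 1 = 1 (second disjunct)  OK
#4 f = 19, not > 21; antecedent false, conditional vacuously true  OK
#5 a=13, h=1, e=1; 2 of them equal 1, not exactly one  FAIL
#6 e = h = 1, not all different  FAIL
#7 b × f = 13 × 19 = 247  OK
#8 e = 1 ≠ 3, but a = 13 = 13 (second disjunct)  OK
#9 gcd(13, 1) = 1, not 6  FAIL
#10 d = 1 lies in [-2, 1]  OK
#11 4d + 4g = 4(1) + 4(1) = 8  OK

Constraints 5, 6, 9 are violated.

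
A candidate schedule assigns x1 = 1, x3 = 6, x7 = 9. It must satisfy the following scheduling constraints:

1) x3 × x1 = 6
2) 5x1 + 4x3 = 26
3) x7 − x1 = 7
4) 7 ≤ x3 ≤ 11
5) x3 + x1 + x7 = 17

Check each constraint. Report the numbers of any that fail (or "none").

Constraints 2, 3, 4, 5 are violated.

1) x3 × x1 = 6 × 1 = 6 — satisfied.
2) 5x1 + 4x3 = 5(1) + 4(6) = 29, not 26 — violated.
3) x7 − x1 = 9 − 1 = 8, not 7 — violated.
4) x3 = 6 is outside [7, 11] — violated.
5) x3 + x1 + x7 = 6 + 1 + 9 = 16, not 17 — violated.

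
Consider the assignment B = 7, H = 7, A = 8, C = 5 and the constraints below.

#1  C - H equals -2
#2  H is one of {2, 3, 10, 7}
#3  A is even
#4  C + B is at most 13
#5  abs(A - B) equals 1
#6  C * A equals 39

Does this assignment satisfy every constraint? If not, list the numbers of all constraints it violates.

Violated: 6.

#1 C - H = 5 - 7 = -2 — holds.
#2 H = 7 is in {2, 3, 10, 7} — holds.
#3 A = 8 is even — holds.
#4 C + B = 5 + 7 = 12; 12 ≤ 13 — holds.
#5 abs(8 - 7) = 1 — holds.
#6 C * A = 5 * 8 = 40, not 39 — does not hold.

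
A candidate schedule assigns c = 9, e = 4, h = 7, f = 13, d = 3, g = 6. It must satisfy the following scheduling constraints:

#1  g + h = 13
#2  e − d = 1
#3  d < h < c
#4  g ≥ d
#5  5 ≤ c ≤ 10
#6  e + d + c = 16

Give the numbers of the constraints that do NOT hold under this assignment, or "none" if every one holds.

Yes — all constraints hold.

#1 g + h = 6 + 7 = 13 — OK.
#2 e − d = 4 − 3 = 1 — OK.
#3 values 3 < 7 < 9 — OK.
#4 g = 6, d = 3; 6 ≥ 3 — OK.
#5 c = 9 lies in [5, 10] — OK.
#6 e + d + c = 4 + 3 + 9 = 16 — OK.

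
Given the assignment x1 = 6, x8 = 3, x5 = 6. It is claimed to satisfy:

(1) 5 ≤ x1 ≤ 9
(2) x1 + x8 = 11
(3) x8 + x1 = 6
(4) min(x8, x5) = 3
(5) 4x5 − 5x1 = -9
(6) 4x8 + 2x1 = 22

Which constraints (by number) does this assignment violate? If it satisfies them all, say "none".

(1) x1 = 6 lies in [5, 9] — OK.
(2) x1 + x8 = 6 + 3 = 9, not 11 — violated.
(3) x8 + x1 = 3 + 6 = 9, not 6 — violated.
(4) min(3, 6) = 3 — OK.
(5) 4x5 − 5x1 = 4(6) − 5(6) = -6, not -9 — violated.
(6) 4x8 + 2x1 = 4(3) + 2(6) = 24, not 22 — violated.

Constraints 2, 3, 5, 6 do not hold.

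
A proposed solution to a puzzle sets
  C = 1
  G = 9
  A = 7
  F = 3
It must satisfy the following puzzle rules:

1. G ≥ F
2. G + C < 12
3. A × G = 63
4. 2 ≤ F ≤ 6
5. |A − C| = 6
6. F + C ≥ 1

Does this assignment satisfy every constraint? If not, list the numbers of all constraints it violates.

1. G = 9, F = 3; 9 ≥ 3 — holds.
2. G + C = 9 + 1 = 10; 10 < 12 — holds.
3. A × G = 7 × 9 = 63 — holds.
4. F = 3 lies in [2, 6] — holds.
5. |7 − 1| = 6 — holds.
6. F + C = 3 + 1 = 4; 4 ≥ 1 — holds.

None — every constraint holds.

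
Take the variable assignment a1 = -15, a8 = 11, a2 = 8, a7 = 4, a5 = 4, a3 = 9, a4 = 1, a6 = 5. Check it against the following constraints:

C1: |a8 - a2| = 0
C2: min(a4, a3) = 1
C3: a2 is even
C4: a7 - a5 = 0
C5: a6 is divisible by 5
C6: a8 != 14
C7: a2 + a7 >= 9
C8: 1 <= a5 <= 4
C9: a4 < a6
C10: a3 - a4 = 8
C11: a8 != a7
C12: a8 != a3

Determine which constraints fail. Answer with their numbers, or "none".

No — constraint 1 is not satisfied.

C1: |11 - 8| = 3, not 0 — fails.
C2: min(1, 9) = 1 — holds.
C3: a2 = 8 is even — holds.
C4: a7 - a5 = 4 - 4 = 0 — holds.
C5: 5 / 5 = 1, so 5 divides 5 — holds.
C6: a8 = 11, and 11 ≠ 14 — holds.
C7: a2 + a7 = 8 + 4 = 12; 12 ≥ 9 — holds.
C8: a5 = 4 lies in [1, 4] — holds.
C9: a4 = 1, a6 = 5; 1 < 5 — holds.
C10: a3 - a4 = 9 - 1 = 8 — holds.
C11: a8 = 11, a7 = 4; distinct — holds.
C12: a8 = 11, a3 = 9; distinct — holds.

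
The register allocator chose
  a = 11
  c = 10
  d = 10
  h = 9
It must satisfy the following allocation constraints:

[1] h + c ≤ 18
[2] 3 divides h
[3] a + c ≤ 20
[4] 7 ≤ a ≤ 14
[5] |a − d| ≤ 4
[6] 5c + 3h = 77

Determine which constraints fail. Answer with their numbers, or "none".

Constraints 1, 3 are violated.

[1] h + c = 9 + 10 = 19; 19 > 18, bound 18 not met — fails.
[2] 9 / 3 = 3, so 3 divides 9 — holds.
[3] a + c = 11 + 10 = 21; 21 > 20, bound 20 not met — fails.
[4] a = 11 lies in [7, 14] — holds.
[5] |11 − 10| = 1; 1 ≤ 4 — holds.
[6] 5c + 3h = 5(10) + 3(9) = 77 — holds.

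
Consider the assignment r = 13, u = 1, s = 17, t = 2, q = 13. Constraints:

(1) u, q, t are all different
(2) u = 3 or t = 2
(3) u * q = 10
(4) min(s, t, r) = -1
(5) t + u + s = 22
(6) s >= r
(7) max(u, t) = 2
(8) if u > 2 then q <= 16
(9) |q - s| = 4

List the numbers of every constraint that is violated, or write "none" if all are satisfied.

Constraints 3, 4, 5 do not hold.

(1) values 1, 13, 2 are pairwise distinct  yes
(2) u = 1 ≠ 3, but t = 2 = 2 (second disjunct)  yes
(3) u * q = 1 * 13 = 13, not 10  no
(4) min(17, 2, 13) = 2, not -1  no
(5) t + u + s = 2 + 1 + 17 = 20, not 22  no
(6) s = 17, r = 13; 17 ≥ 13  yes
(7) max(1, 2) = 2  yes
(8) u = 1, not > 2; antecedent false, conditional vacuously true  yes
(9) |13 - 17| = 4  yes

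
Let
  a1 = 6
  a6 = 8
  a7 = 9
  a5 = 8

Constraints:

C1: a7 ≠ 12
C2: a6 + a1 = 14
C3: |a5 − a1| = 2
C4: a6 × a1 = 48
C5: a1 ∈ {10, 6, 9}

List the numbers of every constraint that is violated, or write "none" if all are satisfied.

C1: a7 = 9, and 9 ≠ 12 — satisfied.
C2: a6 + a1 = 8 + 6 = 14 — satisfied.
C3: |8 − 6| = 2 — satisfied.
C4: a6 × a1 = 8 × 6 = 48 — satisfied.
C5: a1 = 6 is in {10, 6, 9} — satisfied.

Yes — all constraints hold.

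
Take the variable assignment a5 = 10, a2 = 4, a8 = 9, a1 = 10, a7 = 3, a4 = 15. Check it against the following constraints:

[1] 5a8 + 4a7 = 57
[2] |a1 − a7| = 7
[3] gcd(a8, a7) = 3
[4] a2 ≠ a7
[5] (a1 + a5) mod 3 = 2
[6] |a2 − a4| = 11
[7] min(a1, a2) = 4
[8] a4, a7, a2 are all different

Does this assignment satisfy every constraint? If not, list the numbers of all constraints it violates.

Yes — all constraints hold.

[1] 5a8 + 4a7 = 5(9) + 4(3) = 57 — holds.
[2] |10 − 3| = 7 — holds.
[3] gcd(9, 3) = 3 — holds.
[4] a2 = 4, a7 = 3; distinct — holds.
[5] a1 + a5 = 20; 20 mod 3 = 2 — holds.
[6] |4 − 15| = 11 — holds.
[7] min(10, 4) = 4 — holds.
[8] values 15, 3, 4 are pairwise distinct — holds.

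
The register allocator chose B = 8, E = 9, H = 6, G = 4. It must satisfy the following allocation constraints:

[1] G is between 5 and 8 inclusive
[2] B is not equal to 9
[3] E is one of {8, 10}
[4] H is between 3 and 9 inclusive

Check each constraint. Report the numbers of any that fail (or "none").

[1] G = 4 is outside [5, 8] — violated.
[2] B = 8, and 8 ≠ 9 — OK.
[3] E = 9 is not in {8, 10} — violated.
[4] H = 6 lies in [3, 9] — OK.

No — constraints 1 and 3 are not satisfied.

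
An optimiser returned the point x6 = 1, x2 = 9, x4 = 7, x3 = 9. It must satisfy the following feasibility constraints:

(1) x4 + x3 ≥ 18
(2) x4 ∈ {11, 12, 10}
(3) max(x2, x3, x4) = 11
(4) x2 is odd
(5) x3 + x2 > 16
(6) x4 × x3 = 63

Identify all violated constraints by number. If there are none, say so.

(1) x4 + x3 = 7 + 9 = 16; 16 < 18, bound 18 not met  no
(2) x4 = 7 is not in {11, 12, 10}  no
(3) max(9, 9, 7) = 9, not 11  no
(4) x2 = 9 is odd  yes
(5) x3 + x2 = 9 + 9 = 18; 18 > 16  yes
(6) x4 × x3 = 7 × 9 = 63  yes

The assignment fails constraints 1, 2, and 3.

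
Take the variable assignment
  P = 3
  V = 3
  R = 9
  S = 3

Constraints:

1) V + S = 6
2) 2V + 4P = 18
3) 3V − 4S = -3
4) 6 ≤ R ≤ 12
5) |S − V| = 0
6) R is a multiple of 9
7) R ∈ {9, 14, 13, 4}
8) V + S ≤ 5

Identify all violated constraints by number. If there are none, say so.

Constraint 8 is violated.

1) V + S = 3 + 3 = 6  ✓
2) 2V + 4P = 2(3) + 4(3) = 18  ✓
3) 3V − 4S = 3(3) − 4(3) = -3  ✓
4) R = 9 lies in [6, 12]  ✓
5) |3 − 3| = 0  ✓
6) 9 / 9 = 1, so 9 divides 9  ✓
7) R = 9 is in {9, 14, 13, 4}  ✓
8) V + S = 3 + 3 = 6; 6 > 5, bound 5 not met  ✗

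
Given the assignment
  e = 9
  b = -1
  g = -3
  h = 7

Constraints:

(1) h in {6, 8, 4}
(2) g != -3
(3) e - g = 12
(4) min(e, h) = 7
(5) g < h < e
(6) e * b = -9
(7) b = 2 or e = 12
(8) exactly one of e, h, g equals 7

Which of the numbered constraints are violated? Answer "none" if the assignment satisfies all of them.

Constraints 1, 2, and 7 do not hold.

(1) h = 7 is not in {6, 8, 4} — fails.
(2) g = -3, but -3 is required to differ — fails.
(3) e - g = 9 - (-3) = 12 — holds.
(4) min(9, 7) = 7 — holds.
(5) values -3 < 7 < 9 — holds.
(6) e * b = 9 * (-1) = -9 — holds.
(7) b = -1 ≠ 2 and e = 9 ≠ 12; both disjuncts false — fails.
(8) e=9, h=7, g=-3; 1 of them equals 7 — holds.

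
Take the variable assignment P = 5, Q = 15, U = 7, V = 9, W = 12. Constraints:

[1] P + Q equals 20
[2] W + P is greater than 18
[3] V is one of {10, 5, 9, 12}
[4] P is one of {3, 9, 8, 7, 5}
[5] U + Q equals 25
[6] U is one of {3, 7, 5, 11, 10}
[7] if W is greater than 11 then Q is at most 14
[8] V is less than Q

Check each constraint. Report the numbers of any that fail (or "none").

[1] P + Q = 5 + 15 = 20 — holds.
[2] W + P = 12 + 5 = 17; 17 ≤ 18, bound 18 not met — does not hold.
[3] V = 9 is in {10, 5, 9, 12} — holds.
[4] P = 5 is in {3, 9, 8, 7, 5} — holds.
[5] U + Q = 7 + 15 = 22, not 25 — does not hold.
[6] U = 7 is in {3, 7, 5, 11, 10} — holds.
[7] W = 12 > 11, so we need Q ≤ 14; but Q = 15 > 14 — does not hold.
[8] V = 9, Q = 15; 9 < 15 — holds.

Constraints 2, 5, 7 do not hold.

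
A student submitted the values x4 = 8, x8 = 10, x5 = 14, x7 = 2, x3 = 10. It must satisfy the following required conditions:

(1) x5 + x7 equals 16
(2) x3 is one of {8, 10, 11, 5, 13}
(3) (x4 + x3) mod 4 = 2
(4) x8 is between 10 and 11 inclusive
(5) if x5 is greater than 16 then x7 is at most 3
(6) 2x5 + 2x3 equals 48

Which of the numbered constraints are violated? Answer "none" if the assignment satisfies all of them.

Yes — all constraints hold.

(1) x5 + x7 = 14 + 2 = 16 — holds.
(2) x3 = 10 is in {8, 10, 11, 5, 13} — holds.
(3) x4 + x3 = 18; 18 mod 4 = 2 — holds.
(4) x8 = 10 lies in [10, 11] — holds.
(5) x5 = 14, not > 16; antecedent false, conditional vacuously true — holds.
(6) 2x5 + 2x3 = 2(14) + 2(10) = 48 — holds.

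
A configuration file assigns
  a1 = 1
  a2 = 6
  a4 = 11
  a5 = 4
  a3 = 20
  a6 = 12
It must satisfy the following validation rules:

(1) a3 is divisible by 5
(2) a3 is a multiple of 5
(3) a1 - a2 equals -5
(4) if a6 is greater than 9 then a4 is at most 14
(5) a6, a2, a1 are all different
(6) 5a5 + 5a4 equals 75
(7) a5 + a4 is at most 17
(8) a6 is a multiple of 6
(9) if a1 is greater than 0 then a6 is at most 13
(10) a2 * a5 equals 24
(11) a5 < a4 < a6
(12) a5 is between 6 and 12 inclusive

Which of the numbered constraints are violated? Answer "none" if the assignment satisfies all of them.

Constraint 12 is violated.

(1) 20 / 5 = 4, so 5 divides 20  ✓
(2) 20 / 5 = 4, so 5 divides 20  ✓
(3) a1 - a2 = 1 - 6 = -5  ✓
(4) a6 = 12 > 9, so we need a4 ≤ 14; a4 = 11 ≤ 14  ✓
(5) values 12, 6, 1 are pairwise distinct  ✓
(6) 5a5 + 5a4 = 5(4) + 5(11) = 75  ✓
(7) a5 + a4 = 4 + 11 = 15; 15 ≤ 17  ✓
(8) 12 / 6 = 2, so 6 divides 12  ✓
(9) a1 = 1 > 0, so we need a6 ≤ 13; a6 = 12 ≤ 13  ✓
(10) a2 * a5 = 6 * 4 = 24  ✓
(11) values 4 < 11 < 12  ✓
(12) a5 = 4 is outside [6, 12]  ✗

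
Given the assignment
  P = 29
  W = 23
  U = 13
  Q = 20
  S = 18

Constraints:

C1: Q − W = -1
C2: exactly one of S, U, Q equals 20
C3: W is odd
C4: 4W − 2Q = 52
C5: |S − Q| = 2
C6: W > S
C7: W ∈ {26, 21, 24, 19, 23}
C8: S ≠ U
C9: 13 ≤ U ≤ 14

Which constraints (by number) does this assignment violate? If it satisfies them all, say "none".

C1: Q − W = 20 − 23 = -3, not -1 — violated.
C2: S=18, U=13, Q=20; 1 of them equals 20 — satisfied.
C3: W = 23 is odd — satisfied.
C4: 4W − 2Q = 4(23) − 2(20) = 52 — satisfied.
C5: |18 − 20| = 2 — satisfied.
C6: W = 23, S = 18; 23 > 18 — satisfied.
C7: W = 23 is in {26, 21, 24, 19, 23} — satisfied.
C8: S = 18, U = 13; distinct — satisfied.
C9: U = 13 lies in [13, 14] — satisfied.

Constraint 1 is violated.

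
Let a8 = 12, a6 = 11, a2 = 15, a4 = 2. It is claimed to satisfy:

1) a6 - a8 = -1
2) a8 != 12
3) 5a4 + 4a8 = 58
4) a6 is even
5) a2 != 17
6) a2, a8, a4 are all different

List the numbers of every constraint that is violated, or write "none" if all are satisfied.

The assignment fails constraints 2, 4.

1) a6 - a8 = 11 - 12 = -1 — satisfied.
2) a8 = 12, but 12 is required to differ — violated.
3) 5a4 + 4a8 = 5(2) + 4(12) = 58 — satisfied.
4) a6 = 11 is odd — violated.
5) a2 = 15, and 15 ≠ 17 — satisfied.
6) values 15, 12, 2 are pairwise distinct — satisfied.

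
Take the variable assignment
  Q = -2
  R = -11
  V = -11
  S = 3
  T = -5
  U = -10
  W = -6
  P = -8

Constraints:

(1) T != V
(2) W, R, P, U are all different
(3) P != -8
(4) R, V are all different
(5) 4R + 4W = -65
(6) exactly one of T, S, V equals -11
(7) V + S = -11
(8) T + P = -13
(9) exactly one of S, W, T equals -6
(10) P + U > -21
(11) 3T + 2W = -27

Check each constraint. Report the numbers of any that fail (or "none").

(1) T = -5, V = -11; distinct — OK.
(2) values -6, -11, -8, -10 are pairwise distinct — OK.
(3) P = -8, but -8 is required to differ — violated.
(4) R = V = -11, not all different — violated.
(5) 4R + 4W = 4(-11) + 4(-6) = -68, not -65 — violated.
(6) T=-5, S=3, V=-11; 1 of them equals -11 — OK.
(7) V + S = -11 + 3 = -8, not -11 — violated.
(8) T + P = -5 + (-8) = -13 — OK.
(9) S=3, W=-6, T=-5; 1 of them equals -6 — OK.
(10) P + U = -8 + (-10) = -18; -18 > -21 — OK.
(11) 3T + 2W = 3(-5) + 2(-6) = -27 — OK.

No — constraints 3, 4, 5, and 7 are not satisfied.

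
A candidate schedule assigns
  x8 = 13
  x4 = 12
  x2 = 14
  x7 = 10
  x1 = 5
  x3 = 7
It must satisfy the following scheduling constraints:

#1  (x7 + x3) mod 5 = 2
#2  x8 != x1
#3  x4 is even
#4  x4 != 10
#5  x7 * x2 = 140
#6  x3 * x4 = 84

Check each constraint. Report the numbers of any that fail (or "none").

#1 x7 + x3 = 17; 17 mod 5 = 2  OK
#2 x8 = 13, x1 = 5; distinct  OK
#3 x4 = 12 is even  OK
#4 x4 = 12, and 12 ≠ 10  OK
#5 x7 * x2 = 10 * 14 = 140  OK
#6 x3 * x4 = 7 * 12 = 84  OK

No violations.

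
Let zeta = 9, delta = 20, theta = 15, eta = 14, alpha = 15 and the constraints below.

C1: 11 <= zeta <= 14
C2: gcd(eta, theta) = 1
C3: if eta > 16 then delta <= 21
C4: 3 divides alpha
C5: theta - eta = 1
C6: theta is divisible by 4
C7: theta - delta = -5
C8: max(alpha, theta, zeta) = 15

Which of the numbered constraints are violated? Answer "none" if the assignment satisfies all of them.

Constraints 1, 6 are violated.

C1: zeta = 9 is outside [11, 14] — violated.
C2: gcd(14, 15) = 1 — satisfied.
C3: eta = 14, not > 16; antecedent false, conditional vacuously true — satisfied.
C4: 15 / 3 = 5, so 3 divides 15 — satisfied.
C5: theta - eta = 15 - 14 = 1 — satisfied.
C6: 15 = 4*3 + 3, so 4 does not divide 15 — violated.
C7: theta - delta = 15 - 20 = -5 — satisfied.
C8: max(15, 15, 9) = 15 — satisfied.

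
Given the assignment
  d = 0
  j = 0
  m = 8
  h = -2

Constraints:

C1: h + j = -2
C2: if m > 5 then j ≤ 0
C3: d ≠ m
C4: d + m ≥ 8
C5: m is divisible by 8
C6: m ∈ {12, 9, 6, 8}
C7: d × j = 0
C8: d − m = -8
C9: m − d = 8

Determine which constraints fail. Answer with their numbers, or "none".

All constraints are satisfied.

C1: h + j = -2 + 0 = -2  true
C2: m = 8 > 5, so we need j ≤ 0; j = 0 ≤ 0  true
C3: d = 0, m = 8; distinct  true
C4: d + m = 0 + 8 = 8; 8 ≥ 8  true
C5: 8 / 8 = 1, so 8 divides 8  true
C6: m = 8 is in {12, 9, 6, 8}  true
C7: d × j = 0 × 0 = 0  true
C8: d − m = 0 − 8 = -8  true
C9: m − d = 8 − 0 = 8  true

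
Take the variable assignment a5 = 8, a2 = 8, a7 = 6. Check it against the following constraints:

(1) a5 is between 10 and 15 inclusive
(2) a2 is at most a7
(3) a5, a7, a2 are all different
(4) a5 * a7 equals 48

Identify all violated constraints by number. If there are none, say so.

The assignment fails constraints 1, 2, and 3.

(1) a5 = 8 is outside [10, 15] — fails.
(2) a2 = 8, a7 = 6; 8 > 6 (want ≤) — fails.
(3) a5 = a2 = 8, not all different — fails.
(4) a5 * a7 = 8 * 6 = 48 — holds.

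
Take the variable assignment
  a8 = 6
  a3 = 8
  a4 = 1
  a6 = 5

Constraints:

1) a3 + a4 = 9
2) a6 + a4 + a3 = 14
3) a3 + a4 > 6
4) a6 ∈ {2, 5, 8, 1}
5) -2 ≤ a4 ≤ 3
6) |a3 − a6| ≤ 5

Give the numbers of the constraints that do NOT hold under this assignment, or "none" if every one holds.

1) a3 + a4 = 8 + 1 = 9  true
2) a6 + a4 + a3 = 5 + 1 + 8 = 14  true
3) a3 + a4 = 8 + 1 = 9; 9 > 6  true
4) a6 = 5 is in {2, 5, 8, 1}  true
5) a4 = 1 lies in [-2, 3]  true
6) |8 − 5| = 3; 3 ≤ 5  true

All constraints are satisfied.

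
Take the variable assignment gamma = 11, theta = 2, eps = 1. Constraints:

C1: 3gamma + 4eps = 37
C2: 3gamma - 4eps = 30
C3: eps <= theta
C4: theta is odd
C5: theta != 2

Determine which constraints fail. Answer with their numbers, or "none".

C1: 3gamma + 4eps = 3(11) + 4(1) = 37  true
C2: 3gamma - 4eps = 3(11) - 4(1) = 29, not 30  false
C3: eps = 1, theta = 2; 1 ≤ 2  true
C4: theta = 2 is even  false
C5: theta = 2, but 2 is required to differ  false

The assignment fails constraints 2, 4, and 5.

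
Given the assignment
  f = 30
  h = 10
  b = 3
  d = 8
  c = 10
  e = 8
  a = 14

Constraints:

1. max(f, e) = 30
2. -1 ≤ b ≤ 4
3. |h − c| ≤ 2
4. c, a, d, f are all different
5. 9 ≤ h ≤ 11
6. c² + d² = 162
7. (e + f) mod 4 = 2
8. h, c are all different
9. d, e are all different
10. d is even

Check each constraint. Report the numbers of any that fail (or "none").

1. max(30, 8) = 30 — holds.
2. b = 3 lies in [-1, 4] — holds.
3. |10 − 10| = 0; 0 ≤ 2 — holds.
4. values 10, 14, 8, 30 are pairwise distinct — holds.
5. h = 10 lies in [9, 11] — holds.
6. c² + d² = 10² + 8² = 100 + 64 = 164, not 162 — fails.
7. e + f = 38; 38 mod 4 = 2 — holds.
8. h = c = 10, not all different — fails.
9. d = e = 8, not all different — fails.
10. d = 8 is even — holds.

Violated: 6, 8, and 9.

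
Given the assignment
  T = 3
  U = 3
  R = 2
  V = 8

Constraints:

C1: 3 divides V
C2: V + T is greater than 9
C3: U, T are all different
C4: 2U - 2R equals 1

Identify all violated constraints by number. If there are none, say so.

C1: 8 = 3*2 + 2, so 3 does not divide 8 — violated.
C2: V + T = 8 + 3 = 11; 11 > 9 — OK.
C3: U = T = 3, not all different — violated.
C4: 2U - 2R = 2(3) - 2(2) = 2, not 1 — violated.

Violated: 1, 3, and 4.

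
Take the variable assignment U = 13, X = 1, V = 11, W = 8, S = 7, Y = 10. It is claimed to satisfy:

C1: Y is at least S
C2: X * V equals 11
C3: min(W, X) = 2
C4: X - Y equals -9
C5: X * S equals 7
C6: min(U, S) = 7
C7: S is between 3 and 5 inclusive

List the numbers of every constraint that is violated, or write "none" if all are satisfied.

C1: Y = 10, S = 7; 10 ≥ 7 — holds.
C2: X * V = 1 * 11 = 11 — holds.
C3: min(8, 1) = 1, not 2 — fails.
C4: X - Y = 1 - 10 = -9 — holds.
C5: X * S = 1 * 7 = 7 — holds.
C6: min(13, 7) = 7 — holds.
C7: S = 7 is outside [3, 5] — fails.

The assignment fails constraints 3 and 7.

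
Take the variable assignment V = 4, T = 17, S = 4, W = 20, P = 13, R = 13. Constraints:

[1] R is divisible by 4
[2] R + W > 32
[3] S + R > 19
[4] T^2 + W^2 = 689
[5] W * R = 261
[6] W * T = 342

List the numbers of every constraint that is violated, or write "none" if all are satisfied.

Violated: 1, 3, 5, and 6.

[1] 13 = 4*3 + 1, so 4 does not divide 13 — fails.
[2] R + W = 13 + 20 = 33; 33 > 32 — holds.
[3] S + R = 4 + 13 = 17; 17 ≤ 19, bound 19 not met — fails.
[4] T^2 + W^2 = 17^2 + 20^2 = 289 + 400 = 689 — holds.
[5] W * R = 20 * 13 = 260, not 261 — fails.
[6] W * T = 20 * 17 = 340, not 342 — fails.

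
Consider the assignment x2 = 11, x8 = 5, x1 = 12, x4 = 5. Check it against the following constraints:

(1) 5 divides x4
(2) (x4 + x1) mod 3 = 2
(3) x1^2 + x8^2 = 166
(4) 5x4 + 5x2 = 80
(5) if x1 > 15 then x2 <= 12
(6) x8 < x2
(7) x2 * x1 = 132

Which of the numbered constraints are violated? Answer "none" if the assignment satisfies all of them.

Constraint 3 is violated.

(1) 5 / 5 = 1, so 5 divides 5 — satisfied.
(2) x4 + x1 = 17; 17 mod 3 = 2 — satisfied.
(3) x1^2 + x8^2 = 12^2 + 5^2 = 144 + 25 = 169, not 166 — violated.
(4) 5x4 + 5x2 = 5(5) + 5(11) = 80 — satisfied.
(5) x1 = 12, not > 15; antecedent false, conditional vacuously true — satisfied.
(6) x8 = 5, x2 = 11; 5 < 11 — satisfied.
(7) x2 * x1 = 11 * 12 = 132 — satisfied.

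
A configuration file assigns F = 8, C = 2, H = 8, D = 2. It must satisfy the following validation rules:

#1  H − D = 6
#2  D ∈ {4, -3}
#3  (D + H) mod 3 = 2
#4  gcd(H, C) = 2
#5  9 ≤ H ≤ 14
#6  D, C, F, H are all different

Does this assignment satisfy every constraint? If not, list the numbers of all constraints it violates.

#1 H − D = 8 − 2 = 6 — holds.
#2 D = 2 is not in {4, -3} — does not hold.
#3 D + H = 10; 10 mod 3 = 1, not 2 — does not hold.
#4 gcd(8, 2) = 2 — holds.
#5 H = 8 is outside [9, 14] — does not hold.
#6 D = C = 2, not all different — does not hold.

Violated: 2, 3, 5, 6.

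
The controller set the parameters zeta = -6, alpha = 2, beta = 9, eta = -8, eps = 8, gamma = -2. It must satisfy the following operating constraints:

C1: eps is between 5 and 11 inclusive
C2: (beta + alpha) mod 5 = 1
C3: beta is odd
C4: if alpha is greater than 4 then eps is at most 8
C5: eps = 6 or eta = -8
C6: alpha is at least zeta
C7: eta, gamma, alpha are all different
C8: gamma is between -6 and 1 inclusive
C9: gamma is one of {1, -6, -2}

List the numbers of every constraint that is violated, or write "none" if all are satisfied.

No violations.

C1: eps = 8 lies in [5, 11]  holds
C2: beta + alpha = 11; 11 mod 5 = 1  holds
C3: beta = 9 is odd  holds
C4: alpha = 2, not > 4; antecedent false, conditional vacuously true  holds
C5: eps = 8 ≠ 6, but eta = -8 = -8 (second disjunct)  holds
C6: alpha = 2, zeta = -6; 2 ≥ -6  holds
C7: values -8, -2, 2 are pairwise distinct  holds
C8: gamma = -2 lies in [-6, 1]  holds
C9: gamma = -2 is in {1, -6, -2}  holds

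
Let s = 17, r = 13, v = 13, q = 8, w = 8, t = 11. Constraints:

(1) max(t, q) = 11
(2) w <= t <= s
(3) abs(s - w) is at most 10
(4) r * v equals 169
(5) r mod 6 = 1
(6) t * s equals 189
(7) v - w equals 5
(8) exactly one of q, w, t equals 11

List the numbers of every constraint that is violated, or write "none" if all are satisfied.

Constraint 6 does not hold.

(1) max(11, 8) = 11 — OK.
(2) values 8 <= 11 <= 17 — OK.
(3) abs(17 - 8) = 9; 9 ≤ 10 — OK.
(4) r * v = 13 * 13 = 169 — OK.
(5) 13 mod 6 = 1 — OK.
(6) t * s = 11 * 17 = 187, not 189 — violated.
(7) v - w = 13 - 8 = 5 — OK.
(8) q=8, w=8, t=11; 1 of them equals 11 — OK.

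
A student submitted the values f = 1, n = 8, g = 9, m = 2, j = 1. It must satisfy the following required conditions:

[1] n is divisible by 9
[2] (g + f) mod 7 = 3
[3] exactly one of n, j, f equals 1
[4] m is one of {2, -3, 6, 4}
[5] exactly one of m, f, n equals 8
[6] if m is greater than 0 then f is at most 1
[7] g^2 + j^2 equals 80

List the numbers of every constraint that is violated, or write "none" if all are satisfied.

[1] 8 = 9*0 + 8, so 9 does not divide 8  ✗
[2] g + f = 10; 10 mod 7 = 3  ✓
[3] n=8, j=1, f=1; 2 of them equal 1, not exactly one  ✗
[4] m = 2 is in {2, -3, 6, 4}  ✓
[5] m=2, f=1, n=8; 1 of them equals 8  ✓
[6] m = 2 > 0, so we need f ≤ 1; f = 1 ≤ 1  ✓
[7] g^2 + j^2 = 9^2 + 1^2 = 81 + 1 = 82, not 80  ✗

The assignment fails constraints 1, 3, 7.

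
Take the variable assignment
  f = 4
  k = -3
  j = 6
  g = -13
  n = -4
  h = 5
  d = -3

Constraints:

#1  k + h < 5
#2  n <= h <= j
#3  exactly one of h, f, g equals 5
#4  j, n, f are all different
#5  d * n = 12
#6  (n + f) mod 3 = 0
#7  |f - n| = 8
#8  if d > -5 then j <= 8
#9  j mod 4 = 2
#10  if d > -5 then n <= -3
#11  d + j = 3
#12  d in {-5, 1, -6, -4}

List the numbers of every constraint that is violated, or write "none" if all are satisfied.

#1 k + h = -3 + 5 = 2; 2 < 5  ✔
#2 values -4 <= 5 <= 6  ✔
#3 h=5, f=4, g=-13; 1 of them equals 5  ✔
#4 values 6, -4, 4 are pairwise distinct  ✔
#5 d * n = -3 * (-4) = 12  ✔
#6 n + f = 0; 0 mod 3 = 0  ✔
#7 |4 - (-4)| = 8  ✔
#8 d = -3 > -5, so we need j ≤ 8; j = 6 ≤ 8  ✔
#9 6 mod 4 = 2  ✔
#10 d = -3 > -5, so we need n ≤ -3; n = -4 ≤ -3  ✔
#11 d + j = -3 + 6 = 3  ✔
#12 d = -3 is not in {-5, 1, -6, -4}  ✘

Constraint 12 does not hold.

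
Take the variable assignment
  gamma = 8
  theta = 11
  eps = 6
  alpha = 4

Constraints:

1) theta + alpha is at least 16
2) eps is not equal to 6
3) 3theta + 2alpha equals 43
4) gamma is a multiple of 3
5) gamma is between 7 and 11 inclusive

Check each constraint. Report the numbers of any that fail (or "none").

Constraints 1, 2, 3, and 4 do not hold.

1) theta + alpha = 11 + 4 = 15; 15 < 16, bound 16 not met  false
2) eps = 6, but 6 is required to differ  false
3) 3theta + 2alpha = 3(11) + 2(4) = 41, not 43  false
4) 8 = 3*2 + 2, so 3 does not divide 8  false
5) gamma = 8 lies in [7, 11]  true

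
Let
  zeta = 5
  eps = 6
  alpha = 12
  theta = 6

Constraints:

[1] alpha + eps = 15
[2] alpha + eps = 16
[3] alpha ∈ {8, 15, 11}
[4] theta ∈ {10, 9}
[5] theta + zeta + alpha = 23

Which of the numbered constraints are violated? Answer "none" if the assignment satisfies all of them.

Constraints 1, 2, 3, 4 do not hold.

[1] alpha + eps = 12 + 6 = 18, not 15  ✗
[2] alpha + eps = 12 + 6 = 18, not 16  ✗
[3] alpha = 12 is not in {8, 15, 11}  ✗
[4] theta = 6 is not in {10, 9}  ✗
[5] theta + zeta + alpha = 6 + 5 + 12 = 23  ✓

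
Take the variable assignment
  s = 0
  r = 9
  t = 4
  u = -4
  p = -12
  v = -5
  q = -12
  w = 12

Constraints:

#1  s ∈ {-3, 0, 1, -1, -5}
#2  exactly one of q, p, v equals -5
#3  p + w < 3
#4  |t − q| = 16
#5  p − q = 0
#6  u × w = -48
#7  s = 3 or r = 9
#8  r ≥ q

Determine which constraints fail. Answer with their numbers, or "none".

No violations.

#1 s = 0 is in {-3, 0, 1, -1, -5}  ✓
#2 q=-12, p=-12, v=-5; 1 of them equals -5  ✓
#3 p + w = -12 + 12 = 0; 0 < 3  ✓
#4 |4 − (-12)| = 16  ✓
#5 p − q = -12 − (-12) = 0  ✓
#6 u × w = -4 × 12 = -48  ✓
#7 s = 0 ≠ 3, but r = 9 = 9 (second disjunct)  ✓
#8 r = 9, q = -12; 9 ≥ -12  ✓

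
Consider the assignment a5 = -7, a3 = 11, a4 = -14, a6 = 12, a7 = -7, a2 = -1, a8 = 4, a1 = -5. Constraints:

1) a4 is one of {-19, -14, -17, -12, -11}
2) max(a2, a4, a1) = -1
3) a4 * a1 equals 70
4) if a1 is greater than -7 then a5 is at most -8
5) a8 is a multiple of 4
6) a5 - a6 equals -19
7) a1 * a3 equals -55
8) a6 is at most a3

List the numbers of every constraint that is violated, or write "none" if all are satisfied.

Constraints 4, 8 do not hold.

1) a4 = -14 is in {-19, -14, -17, -12, -11}  yes
2) max(-1, -14, -5) = -1  yes
3) a4 * a1 = -14 * (-5) = 70  yes
4) a1 = -5 > -7, so we need a5 ≤ -8; but a5 = -7 > -8  no
5) 4 / 4 = 1, so 4 divides 4  yes
6) a5 - a6 = -7 - 12 = -19  yes
7) a1 * a3 = -5 * 11 = -55  yes
8) a6 = 12, a3 = 11; 12 > 11 (want ≤)  no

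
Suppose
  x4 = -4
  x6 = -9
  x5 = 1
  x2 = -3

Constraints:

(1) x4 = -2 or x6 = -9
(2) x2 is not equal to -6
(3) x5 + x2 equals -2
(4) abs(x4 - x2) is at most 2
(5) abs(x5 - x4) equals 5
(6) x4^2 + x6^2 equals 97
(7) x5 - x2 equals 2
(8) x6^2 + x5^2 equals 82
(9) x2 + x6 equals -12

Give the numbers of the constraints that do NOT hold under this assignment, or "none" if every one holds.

(1) x4 = -4 ≠ -2, but x6 = -9 = -9 (second disjunct)  OK
(2) x2 = -3, and -3 ≠ -6  OK
(3) x5 + x2 = 1 + (-3) = -2  OK
(4) abs(-4 - (-3)) = 1; 1 ≤ 2  OK
(5) abs(1 - (-4)) = 5  OK
(6) x4^2 + x6^2 = (-4)^2 + (-9)^2 = 16 + 81 = 97  OK
(7) x5 - x2 = 1 - (-3) = 4, not 2  FAIL
(8) x6^2 + x5^2 = (-9)^2 + 1^2 = 81 + 1 = 82  OK
(9) x2 + x6 = -3 + (-9) = -12  OK

No — constraint 7 is not satisfied.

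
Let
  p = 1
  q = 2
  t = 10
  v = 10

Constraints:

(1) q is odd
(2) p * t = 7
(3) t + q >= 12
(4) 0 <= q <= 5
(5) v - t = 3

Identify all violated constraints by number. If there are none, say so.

(1) q = 2 is even  fails
(2) p * t = 1 * 10 = 10, not 7  fails
(3) t + q = 10 + 2 = 12; 12 ≥ 12  holds
(4) q = 2 lies in [0, 5]  holds
(5) v - t = 10 - 10 = 0, not 3  fails

Constraints 1, 2, and 5 are violated.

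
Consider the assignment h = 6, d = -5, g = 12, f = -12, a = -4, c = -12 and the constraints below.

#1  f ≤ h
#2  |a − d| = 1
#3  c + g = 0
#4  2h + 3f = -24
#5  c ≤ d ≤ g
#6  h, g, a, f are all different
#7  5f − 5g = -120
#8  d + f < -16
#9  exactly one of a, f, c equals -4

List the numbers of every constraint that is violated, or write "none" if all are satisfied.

#1 f = -12, h = 6; -12 ≤ 6  yes
#2 |-4 − (-5)| = 1  yes
#3 c + g = -12 + 12 = 0  yes
#4 2h + 3f = 2(6) + 3(-12) = -24  yes
#5 values -12 ≤ -5 ≤ 12  yes
#6 values 6, 12, -4, -12 are pairwise distinct  yes
#7 5f − 5g = 5(-12) − 5(12) = -120  yes
#8 d + f = -5 + (-12) = -17; -17 < -16  yes
#9 a=-4, f=-12, c=-12; 1 of them equals -4  yes

None — every constraint holds.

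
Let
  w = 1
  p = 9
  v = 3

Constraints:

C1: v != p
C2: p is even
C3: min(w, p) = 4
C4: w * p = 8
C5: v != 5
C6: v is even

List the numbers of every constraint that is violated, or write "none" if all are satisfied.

C1: v = 3, p = 9; distinct — holds.
C2: p = 9 is odd — fails.
C3: min(1, 9) = 1, not 4 — fails.
C4: w * p = 1 * 9 = 9, not 8 — fails.
C5: v = 3, and 3 ≠ 5 — holds.
C6: v = 3 is odd — fails.

No — constraints 2, 3, 4, and 6 are not satisfied.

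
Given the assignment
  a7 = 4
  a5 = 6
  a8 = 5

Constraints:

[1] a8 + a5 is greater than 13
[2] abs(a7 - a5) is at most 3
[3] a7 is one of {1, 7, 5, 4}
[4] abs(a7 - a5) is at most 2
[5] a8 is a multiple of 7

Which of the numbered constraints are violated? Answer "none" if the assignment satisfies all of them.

[1] a8 + a5 = 5 + 6 = 11; 11 ≤ 13, bound 13 not met  no
[2] abs(4 - 6) = 2; 2 ≤ 3  yes
[3] a7 = 4 is in {1, 7, 5, 4}  yes
[4] abs(4 - 6) = 2; 2 ≤ 2  yes
[5] 5 = 7*0 + 5, so 7 does not divide 5  no

The assignment fails constraints 1, 5.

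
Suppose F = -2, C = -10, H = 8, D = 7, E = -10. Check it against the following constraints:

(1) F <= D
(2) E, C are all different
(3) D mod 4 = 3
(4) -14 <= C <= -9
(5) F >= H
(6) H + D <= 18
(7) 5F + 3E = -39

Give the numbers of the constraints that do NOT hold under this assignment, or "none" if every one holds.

(1) F = -2, D = 7; -2 ≤ 7  ✓
(2) E = C = -10, not all different  ✗
(3) 7 mod 4 = 3  ✓
(4) C = -10 lies in [-14, -9]  ✓
(5) F = -2, H = 8; -2 < 8 (want ≥)  ✗
(6) H + D = 8 + 7 = 15; 15 ≤ 18  ✓
(7) 5F + 3E = 5(-2) + 3(-10) = -40, not -39  ✗

Constraints 2, 5, 7 are violated.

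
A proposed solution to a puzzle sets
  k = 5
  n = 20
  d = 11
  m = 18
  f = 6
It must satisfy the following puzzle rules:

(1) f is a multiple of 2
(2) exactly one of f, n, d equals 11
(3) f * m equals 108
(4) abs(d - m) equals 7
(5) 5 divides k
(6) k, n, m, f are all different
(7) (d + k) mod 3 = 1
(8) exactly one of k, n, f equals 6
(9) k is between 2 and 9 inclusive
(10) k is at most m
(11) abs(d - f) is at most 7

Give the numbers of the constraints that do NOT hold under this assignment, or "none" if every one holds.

(1) 6 / 2 = 3, so 2 divides 6 — holds.
(2) f=6, n=20, d=11; 1 of them equals 11 — holds.
(3) f * m = 6 * 18 = 108 — holds.
(4) abs(11 - 18) = 7 — holds.
(5) 5 / 5 = 1, so 5 divides 5 — holds.
(6) values 5, 20, 18, 6 are pairwise distinct — holds.
(7) d + k = 16; 16 mod 3 = 1 — holds.
(8) k=5, n=20, f=6; 1 of them equals 6 — holds.
(9) k = 5 lies in [2, 9] — holds.
(10) k = 5, m = 18; 5 ≤ 18 — holds.
(11) abs(11 - 6) = 5; 5 ≤ 7 — holds.

None — every constraint holds.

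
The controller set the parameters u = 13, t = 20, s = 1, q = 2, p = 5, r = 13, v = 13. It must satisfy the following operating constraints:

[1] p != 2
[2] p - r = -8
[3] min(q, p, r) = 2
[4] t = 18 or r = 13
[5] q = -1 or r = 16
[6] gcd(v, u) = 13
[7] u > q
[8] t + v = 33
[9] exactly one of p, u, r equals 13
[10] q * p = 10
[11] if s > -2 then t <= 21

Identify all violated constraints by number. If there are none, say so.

[1] p = 5, and 5 ≠ 2 — OK.
[2] p - r = 5 - 13 = -8 — OK.
[3] min(2, 5, 13) = 2 — OK.
[4] t = 20 ≠ 18, but r = 13 = 13 (second disjunct) — OK.
[5] q = 2 ≠ -1 and r = 13 ≠ 16; both disjuncts false — violated.
[6] gcd(13, 13) = 13 — OK.
[7] u = 13, q = 2; 13 > 2 — OK.
[8] t + v = 20 + 13 = 33 — OK.
[9] p=5, u=13, r=13; 2 of them equal 13, not exactly one — violated.
[10] q * p = 2 * 5 = 10 — OK.
[11] s = 1 > -2, so we need t ≤ 21; t = 20 ≤ 21 — OK.

Violated: 5 and 9.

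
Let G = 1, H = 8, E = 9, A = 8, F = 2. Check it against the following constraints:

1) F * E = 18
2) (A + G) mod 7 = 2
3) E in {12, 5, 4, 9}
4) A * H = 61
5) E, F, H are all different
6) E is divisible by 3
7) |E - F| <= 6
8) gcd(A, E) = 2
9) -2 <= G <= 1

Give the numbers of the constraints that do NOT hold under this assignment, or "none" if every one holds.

Constraints 4, 7, 8 are violated.

1) F * E = 2 * 9 = 18  yes
2) A + G = 9; 9 mod 7 = 2  yes
3) E = 9 is in {12, 5, 4, 9}  yes
4) A * H = 8 * 8 = 64, not 61  no
5) values 9, 2, 8 are pairwise distinct  yes
6) 9 / 3 = 3, so 3 divides 9  yes
7) |9 - 2| = 7; 7 > 6, exceeds bound 6  no
8) gcd(8, 9) = 1, not 2  no
9) G = 1 lies in [-2, 1]  yes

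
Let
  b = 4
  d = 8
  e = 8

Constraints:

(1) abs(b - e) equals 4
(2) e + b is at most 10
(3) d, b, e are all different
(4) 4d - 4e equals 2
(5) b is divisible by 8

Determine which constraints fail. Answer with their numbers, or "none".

(1) abs(4 - 8) = 4 — holds.
(2) e + b = 8 + 4 = 12; 12 > 10, bound 10 not met — does not hold.
(3) d = e = 8, not all different — does not hold.
(4) 4d - 4e = 4(8) - 4(8) = 0, not 2 — does not hold.
(5) 4 = 8*0 + 4, so 8 does not divide 4 — does not hold.

Constraints 2, 3, 4, 5 do not hold.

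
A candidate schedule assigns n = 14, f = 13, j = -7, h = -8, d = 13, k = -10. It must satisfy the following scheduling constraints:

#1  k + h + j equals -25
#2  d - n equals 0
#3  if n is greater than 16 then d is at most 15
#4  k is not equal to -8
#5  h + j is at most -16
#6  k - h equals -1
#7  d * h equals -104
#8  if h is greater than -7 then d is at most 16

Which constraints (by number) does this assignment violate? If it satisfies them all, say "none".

Constraints 2, 5, 6 are violated.

#1 k + h + j = -10 + (-8) + (-7) = -25  ✔
#2 d - n = 13 - 14 = -1, not 0  ✘
#3 n = 14, not > 16; antecedent false, conditional vacuously true  ✔
#4 k = -10, and -10 ≠ -8  ✔
#5 h + j = -8 + (-7) = -15; -15 > -16, bound -16 not met  ✘
#6 k - h = -10 - (-8) = -2, not -1  ✘
#7 d * h = 13 * (-8) = -104  ✔
#8 h = -8, not > -7; antecedent false, conditional vacuously true  ✔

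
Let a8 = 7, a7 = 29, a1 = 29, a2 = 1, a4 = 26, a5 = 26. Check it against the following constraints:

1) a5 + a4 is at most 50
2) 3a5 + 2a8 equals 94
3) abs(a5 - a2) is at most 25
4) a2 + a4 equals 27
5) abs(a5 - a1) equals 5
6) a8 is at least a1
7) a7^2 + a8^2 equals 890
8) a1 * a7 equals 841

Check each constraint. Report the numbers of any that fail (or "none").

The assignment fails constraints 1, 2, 5, 6.

1) a5 + a4 = 26 + 26 = 52; 52 > 50, bound 50 not met  FAIL
2) 3a5 + 2a8 = 3(26) + 2(7) = 92, not 94  FAIL
3) abs(26 - 1) = 25; 25 ≤ 25  OK
4) a2 + a4 = 1 + 26 = 27  OK
5) abs(26 - 29) = 3, not 5  FAIL
6) a8 = 7, a1 = 29; 7 < 29 (want ≥)  FAIL
7) a7^2 + a8^2 = 29^2 + 7^2 = 841 + 49 = 890  OK
8) a1 * a7 = 29 * 29 = 841  OK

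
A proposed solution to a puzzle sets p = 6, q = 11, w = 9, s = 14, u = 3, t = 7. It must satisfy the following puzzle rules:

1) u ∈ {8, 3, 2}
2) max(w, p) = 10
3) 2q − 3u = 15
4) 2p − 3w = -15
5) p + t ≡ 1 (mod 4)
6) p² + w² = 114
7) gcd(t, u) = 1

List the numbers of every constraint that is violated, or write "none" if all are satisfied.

1) u = 3 is in {8, 3, 2} — OK.
2) max(9, 6) = 9, not 10 — violated.
3) 2q − 3u = 2(11) − 3(3) = 13, not 15 — violated.
4) 2p − 3w = 2(6) − 3(9) = -15 — OK.
5) p + t = 13; 13 mod 4 = 1 — OK.
6) p² + w² = 6² + 9² = 36 + 81 = 117, not 114 — violated.
7) gcd(7, 3) = 1 — OK.

Constraints 2, 3, and 6 do not hold.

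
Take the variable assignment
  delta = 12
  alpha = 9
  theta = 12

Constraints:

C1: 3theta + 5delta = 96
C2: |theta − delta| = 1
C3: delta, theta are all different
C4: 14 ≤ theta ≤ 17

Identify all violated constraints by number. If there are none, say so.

No — constraints 2, 3, 4 are not satisfied.

C1: 3theta + 5delta = 3(12) + 5(12) = 96  yes
C2: |12 − 12| = 0, not 1  no
C3: delta = theta = 12, not all different  no
C4: theta = 12 is outside [14, 17]  no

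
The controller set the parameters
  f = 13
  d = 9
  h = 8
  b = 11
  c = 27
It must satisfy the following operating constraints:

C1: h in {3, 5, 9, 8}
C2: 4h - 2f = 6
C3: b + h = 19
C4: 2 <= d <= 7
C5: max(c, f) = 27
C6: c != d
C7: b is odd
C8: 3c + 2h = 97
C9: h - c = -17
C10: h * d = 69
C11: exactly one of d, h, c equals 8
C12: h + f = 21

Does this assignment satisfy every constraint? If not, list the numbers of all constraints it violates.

C1: h = 8 is in {3, 5, 9, 8} — holds.
C2: 4h - 2f = 4(8) - 2(13) = 6 — holds.
C3: b + h = 11 + 8 = 19 — holds.
C4: d = 9 is outside [2, 7] — fails.
C5: max(27, 13) = 27 — holds.
C6: c = 27, d = 9; distinct — holds.
C7: b = 11 is odd — holds.
C8: 3c + 2h = 3(27) + 2(8) = 97 — holds.
C9: h - c = 8 - 27 = -19, not -17 — fails.
C10: h * d = 8 * 9 = 72, not 69 — fails.
C11: d=9, h=8, c=27; 1 of them equals 8 — holds.
C12: h + f = 8 + 13 = 21 — holds.

The assignment fails constraints 4, 9, and 10.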